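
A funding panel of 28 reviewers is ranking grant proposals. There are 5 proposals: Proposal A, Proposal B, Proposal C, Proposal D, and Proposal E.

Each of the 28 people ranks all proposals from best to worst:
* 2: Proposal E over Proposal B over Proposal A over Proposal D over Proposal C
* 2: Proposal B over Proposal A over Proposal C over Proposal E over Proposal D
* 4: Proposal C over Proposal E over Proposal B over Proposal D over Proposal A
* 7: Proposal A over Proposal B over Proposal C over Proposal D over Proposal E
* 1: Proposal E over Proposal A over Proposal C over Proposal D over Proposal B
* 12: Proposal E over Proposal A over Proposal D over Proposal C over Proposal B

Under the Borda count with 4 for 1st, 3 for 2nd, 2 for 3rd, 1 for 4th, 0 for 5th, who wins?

Proposal A: 2×2 + 2×3 + 4×0 + 7×4 + 1×3 + 12×3 = 77
Proposal B: 2×3 + 2×4 + 4×2 + 7×3 + 1×0 + 12×0 = 43
Proposal C: 2×0 + 2×2 + 4×4 + 7×2 + 1×2 + 12×1 = 48
Proposal D: 2×1 + 2×0 + 4×1 + 7×1 + 1×1 + 12×2 = 38
Proposal E: 2×4 + 2×1 + 4×3 + 7×0 + 1×4 + 12×4 = 74

Proposal A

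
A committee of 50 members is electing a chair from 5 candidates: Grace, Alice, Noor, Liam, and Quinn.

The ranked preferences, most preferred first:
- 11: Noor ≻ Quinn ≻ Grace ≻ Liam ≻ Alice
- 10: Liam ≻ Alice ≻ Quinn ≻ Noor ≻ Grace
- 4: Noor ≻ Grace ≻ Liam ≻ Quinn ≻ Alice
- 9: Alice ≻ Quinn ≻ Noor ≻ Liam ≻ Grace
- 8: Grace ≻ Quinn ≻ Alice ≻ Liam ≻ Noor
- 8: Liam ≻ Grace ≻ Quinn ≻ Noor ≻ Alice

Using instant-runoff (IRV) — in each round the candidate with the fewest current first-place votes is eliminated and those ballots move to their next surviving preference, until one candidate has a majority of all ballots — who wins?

Round 1: Grace 8, Alice 9, Noor 15, Liam 18, Quinn 0. Quinn eliminated.
Round 2: Grace 8, Alice 9, Noor 15, Liam 18. Grace eliminated.
Round 3: Alice 17, Noor 15, Liam 18. Noor eliminated.
Round 4: Alice 17, Liam 33. Liam has a majority (≥26).

Liam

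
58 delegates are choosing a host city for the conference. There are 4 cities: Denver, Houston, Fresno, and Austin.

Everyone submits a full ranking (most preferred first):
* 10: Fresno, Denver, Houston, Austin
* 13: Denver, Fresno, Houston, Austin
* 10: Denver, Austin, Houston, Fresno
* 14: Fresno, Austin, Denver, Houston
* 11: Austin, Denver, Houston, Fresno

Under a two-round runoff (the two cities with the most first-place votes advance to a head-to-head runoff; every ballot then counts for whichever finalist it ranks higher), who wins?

Round 1 first-place votes: Denver 23, Houston 0, Fresno 24, Austin 11. Fresno and Denver advance.
Runoff: Fresno is ranked above Denver on 24 ballots, Denver above Fresno on 34.

Denver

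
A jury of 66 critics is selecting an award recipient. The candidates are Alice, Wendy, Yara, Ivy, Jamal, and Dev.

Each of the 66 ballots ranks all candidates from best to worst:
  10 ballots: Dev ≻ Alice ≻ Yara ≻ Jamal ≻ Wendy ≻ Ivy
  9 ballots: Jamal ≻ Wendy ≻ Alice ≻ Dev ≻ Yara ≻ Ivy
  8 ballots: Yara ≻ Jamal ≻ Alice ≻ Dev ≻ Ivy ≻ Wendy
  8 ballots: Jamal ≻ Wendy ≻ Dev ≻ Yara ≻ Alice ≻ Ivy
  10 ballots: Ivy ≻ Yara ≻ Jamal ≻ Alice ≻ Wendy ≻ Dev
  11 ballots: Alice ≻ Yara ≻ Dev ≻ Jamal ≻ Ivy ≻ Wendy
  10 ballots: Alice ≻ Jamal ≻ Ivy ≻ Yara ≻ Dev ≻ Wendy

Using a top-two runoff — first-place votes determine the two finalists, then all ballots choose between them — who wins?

Jamal

Round 1 first-place votes: Alice 21, Wendy 0, Yara 8, Ivy 10, Jamal 17, Dev 10. Alice and Jamal advance.
Runoff: Alice is ranked above Jamal on 31 ballots, Jamal above Alice on 35.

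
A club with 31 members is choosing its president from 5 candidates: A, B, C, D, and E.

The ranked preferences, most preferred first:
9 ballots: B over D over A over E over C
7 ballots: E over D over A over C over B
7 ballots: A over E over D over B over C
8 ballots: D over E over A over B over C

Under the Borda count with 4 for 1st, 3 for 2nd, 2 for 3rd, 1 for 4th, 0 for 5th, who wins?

A: 9×2 + 7×2 + 7×4 + 8×2 = 76
B: 9×4 + 7×0 + 7×1 + 8×1 = 51
C: 9×0 + 7×1 + 7×0 + 8×0 = 7
D: 9×3 + 7×3 + 7×2 + 8×4 = 94
E: 9×1 + 7×4 + 7×3 + 8×3 = 82

D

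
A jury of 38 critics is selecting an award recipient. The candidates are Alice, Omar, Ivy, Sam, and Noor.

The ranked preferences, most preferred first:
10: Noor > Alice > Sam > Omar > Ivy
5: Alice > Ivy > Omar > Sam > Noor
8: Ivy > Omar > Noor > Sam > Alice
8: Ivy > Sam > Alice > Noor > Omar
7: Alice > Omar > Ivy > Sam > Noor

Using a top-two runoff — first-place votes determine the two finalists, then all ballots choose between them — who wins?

Alice

Round 1 first-place votes: Alice 12, Omar 0, Ivy 16, Sam 0, Noor 10. Ivy and Alice advance.
Runoff: Ivy is ranked above Alice on 16 ballots, Alice above Ivy on 22.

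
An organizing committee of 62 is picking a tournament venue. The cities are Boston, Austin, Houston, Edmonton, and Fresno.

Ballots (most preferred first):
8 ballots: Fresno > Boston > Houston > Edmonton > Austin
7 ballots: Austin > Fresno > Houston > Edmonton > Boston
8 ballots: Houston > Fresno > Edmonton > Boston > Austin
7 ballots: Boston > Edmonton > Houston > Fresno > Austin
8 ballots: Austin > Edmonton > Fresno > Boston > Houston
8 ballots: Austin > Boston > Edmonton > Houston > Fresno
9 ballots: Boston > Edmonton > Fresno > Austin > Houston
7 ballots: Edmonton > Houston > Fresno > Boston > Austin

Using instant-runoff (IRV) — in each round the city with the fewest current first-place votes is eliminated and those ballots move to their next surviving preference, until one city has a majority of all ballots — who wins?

Round 1: Boston 16, Austin 23, Houston 8, Edmonton 7, Fresno 8. Edmonton eliminated.
Round 2: Boston 16, Austin 23, Houston 15, Fresno 8. Fresno eliminated.
Round 3: Boston 24, Austin 23, Houston 15. Houston eliminated.
Round 4: Boston 39, Austin 23. Boston has a majority (≥32).

Boston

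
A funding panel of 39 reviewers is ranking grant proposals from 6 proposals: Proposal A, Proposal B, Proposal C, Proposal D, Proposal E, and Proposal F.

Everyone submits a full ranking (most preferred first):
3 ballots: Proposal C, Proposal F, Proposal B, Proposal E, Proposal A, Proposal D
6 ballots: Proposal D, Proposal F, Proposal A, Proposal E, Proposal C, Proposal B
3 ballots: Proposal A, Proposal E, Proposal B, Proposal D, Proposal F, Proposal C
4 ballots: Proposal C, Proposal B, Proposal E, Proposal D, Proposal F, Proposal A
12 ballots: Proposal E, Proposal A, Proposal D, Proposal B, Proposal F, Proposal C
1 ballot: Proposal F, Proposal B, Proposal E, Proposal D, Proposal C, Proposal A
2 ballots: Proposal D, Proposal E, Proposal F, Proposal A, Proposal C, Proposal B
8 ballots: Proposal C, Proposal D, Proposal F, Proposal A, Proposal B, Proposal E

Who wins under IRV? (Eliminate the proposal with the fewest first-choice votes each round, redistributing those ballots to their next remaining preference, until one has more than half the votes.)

Proposal E

Round 1: Proposal A 3, Proposal B 0, Proposal C 15, Proposal D 8, Proposal E 12, Proposal F 1. Proposal B eliminated.
Round 2: Proposal A 3, Proposal C 15, Proposal D 8, Proposal E 12, Proposal F 1. Proposal F eliminated.
Round 3: Proposal A 3, Proposal C 15, Proposal D 8, Proposal E 13. Proposal A eliminated.
Round 4: Proposal C 15, Proposal D 8, Proposal E 16. Proposal D eliminated.
Round 5: Proposal C 15, Proposal E 24. Proposal E has a majority (≥20).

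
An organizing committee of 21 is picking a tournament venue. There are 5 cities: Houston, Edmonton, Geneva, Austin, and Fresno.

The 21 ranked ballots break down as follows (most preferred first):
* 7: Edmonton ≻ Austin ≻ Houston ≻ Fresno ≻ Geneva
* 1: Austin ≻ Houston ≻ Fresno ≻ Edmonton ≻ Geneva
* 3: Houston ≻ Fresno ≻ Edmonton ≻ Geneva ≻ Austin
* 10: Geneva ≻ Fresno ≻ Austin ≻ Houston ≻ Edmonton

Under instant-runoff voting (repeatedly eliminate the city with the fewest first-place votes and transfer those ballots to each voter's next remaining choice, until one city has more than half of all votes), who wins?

Round 1: Houston 3, Edmonton 7, Geneva 10, Austin 1, Fresno 0. Fresno eliminated.
Round 2: Houston 3, Edmonton 7, Geneva 10, Austin 1. Austin eliminated.
Round 3: Houston 4, Edmonton 7, Geneva 10. Houston eliminated.
Round 4: Edmonton 11, Geneva 10. Edmonton has a majority (≥11).

Edmonton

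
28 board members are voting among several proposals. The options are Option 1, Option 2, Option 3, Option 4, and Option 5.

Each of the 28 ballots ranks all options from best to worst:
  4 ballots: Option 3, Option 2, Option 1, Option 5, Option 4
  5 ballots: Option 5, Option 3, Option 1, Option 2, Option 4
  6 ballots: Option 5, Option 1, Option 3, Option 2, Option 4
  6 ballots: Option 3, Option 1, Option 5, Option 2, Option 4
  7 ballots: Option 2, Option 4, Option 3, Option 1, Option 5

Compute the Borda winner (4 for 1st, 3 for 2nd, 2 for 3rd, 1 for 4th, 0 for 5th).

Option 3

Option 1: 4×2 + 5×2 + 6×3 + 6×3 + 7×1 = 61
Option 2: 4×3 + 5×1 + 6×1 + 6×1 + 7×4 = 57
Option 3: 4×4 + 5×3 + 6×2 + 6×4 + 7×2 = 81
Option 4: 4×0 + 5×0 + 6×0 + 6×0 + 7×3 = 21
Option 5: 4×1 + 5×4 + 6×4 + 6×2 + 7×0 = 60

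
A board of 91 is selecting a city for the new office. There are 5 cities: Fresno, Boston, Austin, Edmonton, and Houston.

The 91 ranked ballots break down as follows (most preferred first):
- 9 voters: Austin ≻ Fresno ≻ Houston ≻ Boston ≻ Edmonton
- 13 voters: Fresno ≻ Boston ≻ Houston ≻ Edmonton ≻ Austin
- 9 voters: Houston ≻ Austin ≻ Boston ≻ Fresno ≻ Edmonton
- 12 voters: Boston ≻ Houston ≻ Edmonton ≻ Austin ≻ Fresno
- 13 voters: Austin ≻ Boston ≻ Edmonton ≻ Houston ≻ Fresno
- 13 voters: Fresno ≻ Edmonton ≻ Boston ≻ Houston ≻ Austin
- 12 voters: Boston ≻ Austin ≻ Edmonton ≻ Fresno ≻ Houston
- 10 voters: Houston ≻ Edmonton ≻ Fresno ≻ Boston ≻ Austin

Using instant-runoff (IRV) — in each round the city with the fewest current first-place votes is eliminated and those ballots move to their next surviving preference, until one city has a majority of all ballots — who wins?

Round 1: Fresno 26, Boston 24, Austin 22, Edmonton 0, Houston 19. Edmonton eliminated.
Round 2: Fresno 26, Boston 24, Austin 22, Houston 19. Houston eliminated.
Round 3: Fresno 36, Boston 24, Austin 31. Boston eliminated.
Round 4: Fresno 36, Austin 55. Austin has a majority (≥46).

Austin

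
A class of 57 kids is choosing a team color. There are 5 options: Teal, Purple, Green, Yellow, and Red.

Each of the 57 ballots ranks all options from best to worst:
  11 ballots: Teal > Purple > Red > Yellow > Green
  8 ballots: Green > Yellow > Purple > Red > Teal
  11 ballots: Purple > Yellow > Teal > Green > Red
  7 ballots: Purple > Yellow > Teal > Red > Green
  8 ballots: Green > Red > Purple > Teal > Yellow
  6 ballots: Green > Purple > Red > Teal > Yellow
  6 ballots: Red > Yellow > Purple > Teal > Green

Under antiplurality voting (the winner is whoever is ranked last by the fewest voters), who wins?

Purple

Last-place votes: Teal 8, Purple 0, Green 24, Yellow 14, Red 11.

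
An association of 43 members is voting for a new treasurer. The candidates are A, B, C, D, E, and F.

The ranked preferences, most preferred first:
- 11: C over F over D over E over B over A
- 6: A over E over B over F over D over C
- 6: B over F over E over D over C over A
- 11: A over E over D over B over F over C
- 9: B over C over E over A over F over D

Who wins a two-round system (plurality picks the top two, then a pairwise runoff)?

B

Round 1 first-place votes: A 17, B 15, C 11, D 0, E 0, F 0. A and B advance.
Runoff: A is ranked above B on 17 ballots, B above A on 26.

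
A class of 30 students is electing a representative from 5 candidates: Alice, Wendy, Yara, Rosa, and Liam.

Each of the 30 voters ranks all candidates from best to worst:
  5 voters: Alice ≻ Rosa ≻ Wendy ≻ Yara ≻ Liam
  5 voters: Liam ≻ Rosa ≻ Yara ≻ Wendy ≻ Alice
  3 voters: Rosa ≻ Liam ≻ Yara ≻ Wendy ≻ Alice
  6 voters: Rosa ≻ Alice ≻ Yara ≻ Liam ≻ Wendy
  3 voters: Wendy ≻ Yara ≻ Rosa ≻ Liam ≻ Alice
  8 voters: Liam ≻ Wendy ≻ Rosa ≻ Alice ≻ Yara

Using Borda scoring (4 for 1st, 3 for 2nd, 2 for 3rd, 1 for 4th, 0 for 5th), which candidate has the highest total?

Rosa

Alice: 5×4 + 5×0 + 3×0 + 6×3 + 3×0 + 8×1 = 46
Wendy: 5×2 + 5×1 + 3×1 + 6×0 + 3×4 + 8×3 = 54
Yara: 5×1 + 5×2 + 3×2 + 6×2 + 3×3 + 8×0 = 42
Rosa: 5×3 + 5×3 + 3×4 + 6×4 + 3×2 + 8×2 = 88
Liam: 5×0 + 5×4 + 3×3 + 6×1 + 3×1 + 8×4 = 70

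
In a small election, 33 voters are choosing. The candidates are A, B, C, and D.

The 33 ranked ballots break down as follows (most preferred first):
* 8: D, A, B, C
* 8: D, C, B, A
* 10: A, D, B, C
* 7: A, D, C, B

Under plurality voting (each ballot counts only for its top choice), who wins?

First-place votes: A 17, B 0, C 0, D 16.

A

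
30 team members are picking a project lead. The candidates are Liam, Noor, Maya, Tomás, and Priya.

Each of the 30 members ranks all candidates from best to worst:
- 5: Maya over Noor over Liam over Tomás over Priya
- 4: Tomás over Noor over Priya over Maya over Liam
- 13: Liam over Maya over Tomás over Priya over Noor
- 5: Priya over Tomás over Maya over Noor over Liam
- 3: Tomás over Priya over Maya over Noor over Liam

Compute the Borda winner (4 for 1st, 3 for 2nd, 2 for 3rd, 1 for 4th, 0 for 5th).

Liam: 5×2 + 4×0 + 13×4 + 5×0 + 3×0 = 62
Noor: 5×3 + 4×3 + 13×0 + 5×1 + 3×1 = 35
Maya: 5×4 + 4×1 + 13×3 + 5×2 + 3×2 = 79
Tomás: 5×1 + 4×4 + 13×2 + 5×3 + 3×4 = 74
Priya: 5×0 + 4×2 + 13×1 + 5×4 + 3×3 = 50

Maya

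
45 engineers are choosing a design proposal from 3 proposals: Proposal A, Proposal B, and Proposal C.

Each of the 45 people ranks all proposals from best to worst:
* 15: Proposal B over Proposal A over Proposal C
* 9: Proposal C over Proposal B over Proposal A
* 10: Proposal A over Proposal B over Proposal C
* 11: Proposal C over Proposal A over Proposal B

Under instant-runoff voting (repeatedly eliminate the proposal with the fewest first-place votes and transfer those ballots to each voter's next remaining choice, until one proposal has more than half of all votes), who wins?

Proposal B

Round 1: Proposal A 10, Proposal B 15, Proposal C 20. Proposal A eliminated.
Round 2: Proposal B 25, Proposal C 20. Proposal B has a majority (≥23).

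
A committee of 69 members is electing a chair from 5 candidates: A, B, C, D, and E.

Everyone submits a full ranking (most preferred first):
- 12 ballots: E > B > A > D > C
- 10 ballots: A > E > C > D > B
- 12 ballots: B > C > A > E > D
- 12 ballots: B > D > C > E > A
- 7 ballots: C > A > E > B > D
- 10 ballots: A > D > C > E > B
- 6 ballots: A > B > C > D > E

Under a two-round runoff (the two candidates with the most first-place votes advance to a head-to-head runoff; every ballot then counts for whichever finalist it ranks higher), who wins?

B

Round 1 first-place votes: A 26, B 24, C 7, D 0, E 12. A and B advance.
Runoff: A is ranked above B on 33 ballots, B above A on 36.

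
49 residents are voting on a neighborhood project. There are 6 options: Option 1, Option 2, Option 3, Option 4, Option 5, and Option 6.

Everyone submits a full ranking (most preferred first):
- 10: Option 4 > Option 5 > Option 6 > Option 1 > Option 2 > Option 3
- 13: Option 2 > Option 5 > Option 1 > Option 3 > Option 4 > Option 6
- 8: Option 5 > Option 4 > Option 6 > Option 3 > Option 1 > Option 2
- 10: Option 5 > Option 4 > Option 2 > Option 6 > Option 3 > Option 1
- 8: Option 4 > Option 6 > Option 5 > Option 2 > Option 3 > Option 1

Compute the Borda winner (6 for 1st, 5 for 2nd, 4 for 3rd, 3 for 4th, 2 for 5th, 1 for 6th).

Option 1: 10×3 + 13×4 + 8×2 + 10×1 + 8×1 = 116
Option 2: 10×2 + 13×6 + 8×1 + 10×4 + 8×3 = 170
Option 3: 10×1 + 13×3 + 8×3 + 10×2 + 8×2 = 109
Option 4: 10×6 + 13×2 + 8×5 + 10×5 + 8×6 = 224
Option 5: 10×5 + 13×5 + 8×6 + 10×6 + 8×4 = 255
Option 6: 10×4 + 13×1 + 8×4 + 10×3 + 8×5 = 155

Option 5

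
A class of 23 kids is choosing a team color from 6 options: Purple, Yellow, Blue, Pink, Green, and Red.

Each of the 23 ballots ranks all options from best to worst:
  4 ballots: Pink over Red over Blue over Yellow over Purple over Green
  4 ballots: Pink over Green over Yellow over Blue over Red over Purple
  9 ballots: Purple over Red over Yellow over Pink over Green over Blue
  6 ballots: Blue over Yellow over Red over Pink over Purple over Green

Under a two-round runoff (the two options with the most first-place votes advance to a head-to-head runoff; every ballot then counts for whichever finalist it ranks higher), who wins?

Pink

Round 1 first-place votes: Purple 9, Yellow 0, Blue 6, Pink 8, Green 0, Red 0. Purple and Pink advance.
Runoff: Purple is ranked above Pink on 9 ballots, Pink above Purple on 14.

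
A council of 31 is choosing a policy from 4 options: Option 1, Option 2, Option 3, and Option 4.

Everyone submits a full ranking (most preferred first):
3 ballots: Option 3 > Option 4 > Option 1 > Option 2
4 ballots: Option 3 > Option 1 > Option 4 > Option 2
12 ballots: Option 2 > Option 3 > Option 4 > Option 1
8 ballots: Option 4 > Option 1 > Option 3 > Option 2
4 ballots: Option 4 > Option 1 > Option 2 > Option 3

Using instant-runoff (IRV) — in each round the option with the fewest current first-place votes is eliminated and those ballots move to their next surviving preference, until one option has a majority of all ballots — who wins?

Round 1: Option 1 0, Option 2 12, Option 3 7, Option 4 12. Option 1 eliminated.
Round 2: Option 2 12, Option 3 7, Option 4 12. Option 3 eliminated.
Round 3: Option 2 12, Option 4 19. Option 4 has a majority (≥16).

Option 4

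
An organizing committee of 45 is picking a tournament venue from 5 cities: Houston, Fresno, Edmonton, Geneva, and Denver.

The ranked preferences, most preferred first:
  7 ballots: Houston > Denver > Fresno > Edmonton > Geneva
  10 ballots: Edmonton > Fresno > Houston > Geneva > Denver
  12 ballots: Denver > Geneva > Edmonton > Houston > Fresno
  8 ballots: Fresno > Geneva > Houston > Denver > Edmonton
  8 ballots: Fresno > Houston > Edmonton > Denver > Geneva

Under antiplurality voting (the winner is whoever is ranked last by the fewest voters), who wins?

Last-place votes: Houston 0, Fresno 12, Edmonton 8, Geneva 15, Denver 10.

Houston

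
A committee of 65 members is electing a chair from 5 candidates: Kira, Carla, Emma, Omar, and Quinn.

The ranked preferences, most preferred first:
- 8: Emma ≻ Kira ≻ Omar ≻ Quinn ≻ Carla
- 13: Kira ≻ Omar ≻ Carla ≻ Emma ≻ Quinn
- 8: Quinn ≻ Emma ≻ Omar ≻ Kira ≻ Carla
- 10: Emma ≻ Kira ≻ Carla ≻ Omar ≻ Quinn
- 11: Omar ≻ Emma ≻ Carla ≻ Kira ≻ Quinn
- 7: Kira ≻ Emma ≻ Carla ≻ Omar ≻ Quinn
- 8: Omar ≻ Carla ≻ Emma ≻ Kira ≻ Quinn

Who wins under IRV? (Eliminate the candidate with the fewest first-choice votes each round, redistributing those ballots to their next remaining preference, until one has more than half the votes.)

Round 1: Kira 20, Carla 0, Emma 18, Omar 19, Quinn 8. Carla eliminated.
Round 2: Kira 20, Emma 18, Omar 19, Quinn 8. Quinn eliminated.
Round 3: Kira 20, Emma 26, Omar 19. Omar eliminated.
Round 4: Kira 20, Emma 45. Emma has a majority (≥33).

Emma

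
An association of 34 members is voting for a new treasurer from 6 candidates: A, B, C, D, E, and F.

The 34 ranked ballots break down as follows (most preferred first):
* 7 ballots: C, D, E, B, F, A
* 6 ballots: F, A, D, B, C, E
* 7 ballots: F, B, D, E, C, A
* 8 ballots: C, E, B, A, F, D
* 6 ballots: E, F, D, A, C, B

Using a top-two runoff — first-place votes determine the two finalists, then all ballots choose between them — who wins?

Round 1 first-place votes: A 0, B 0, C 15, D 0, E 6, F 13. C and F advance.
Runoff: C is ranked above F on 15 ballots, F above C on 19.

F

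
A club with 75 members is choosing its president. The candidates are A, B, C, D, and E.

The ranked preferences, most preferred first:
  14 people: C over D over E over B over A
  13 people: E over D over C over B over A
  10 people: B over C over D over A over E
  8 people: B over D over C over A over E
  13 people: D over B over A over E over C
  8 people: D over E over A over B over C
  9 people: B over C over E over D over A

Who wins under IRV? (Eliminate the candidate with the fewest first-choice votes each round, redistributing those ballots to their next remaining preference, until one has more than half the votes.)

D

Round 1: A 0, B 27, C 14, D 21, E 13. A eliminated.
Round 2: B 27, C 14, D 21, E 13. E eliminated.
Round 3: B 27, C 14, D 34. C eliminated.
Round 4: B 27, D 48. D has a majority (≥38).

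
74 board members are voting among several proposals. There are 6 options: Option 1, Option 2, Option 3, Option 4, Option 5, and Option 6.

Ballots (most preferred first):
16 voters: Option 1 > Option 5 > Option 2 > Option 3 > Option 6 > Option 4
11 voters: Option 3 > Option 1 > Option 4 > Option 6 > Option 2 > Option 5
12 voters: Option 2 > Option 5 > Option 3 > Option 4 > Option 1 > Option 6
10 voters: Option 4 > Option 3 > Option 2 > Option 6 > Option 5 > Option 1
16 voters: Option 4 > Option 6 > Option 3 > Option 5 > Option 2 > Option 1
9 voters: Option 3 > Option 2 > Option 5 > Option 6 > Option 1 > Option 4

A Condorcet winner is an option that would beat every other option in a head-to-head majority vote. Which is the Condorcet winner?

Option 3 vs Option 1: 58–16
Option 3 vs Option 2: 46–28
Option 3 vs Option 4: 48–26
Option 3 vs Option 5: 46–28
Option 3 vs Option 6: 58–16
Option 3 beats every other option.

Option 3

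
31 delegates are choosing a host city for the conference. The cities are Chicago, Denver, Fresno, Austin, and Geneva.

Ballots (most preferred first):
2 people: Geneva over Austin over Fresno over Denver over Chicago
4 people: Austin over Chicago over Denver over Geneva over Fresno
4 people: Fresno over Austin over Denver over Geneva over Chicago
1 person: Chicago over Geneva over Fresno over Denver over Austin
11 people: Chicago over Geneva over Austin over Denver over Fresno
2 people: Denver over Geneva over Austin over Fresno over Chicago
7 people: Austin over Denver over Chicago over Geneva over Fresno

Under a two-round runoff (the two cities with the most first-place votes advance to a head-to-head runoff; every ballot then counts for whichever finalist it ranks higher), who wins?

Round 1 first-place votes: Chicago 12, Denver 2, Fresno 4, Austin 11, Geneva 2. Chicago and Austin advance.
Runoff: Chicago is ranked above Austin on 12 ballots, Austin above Chicago on 19.

Austin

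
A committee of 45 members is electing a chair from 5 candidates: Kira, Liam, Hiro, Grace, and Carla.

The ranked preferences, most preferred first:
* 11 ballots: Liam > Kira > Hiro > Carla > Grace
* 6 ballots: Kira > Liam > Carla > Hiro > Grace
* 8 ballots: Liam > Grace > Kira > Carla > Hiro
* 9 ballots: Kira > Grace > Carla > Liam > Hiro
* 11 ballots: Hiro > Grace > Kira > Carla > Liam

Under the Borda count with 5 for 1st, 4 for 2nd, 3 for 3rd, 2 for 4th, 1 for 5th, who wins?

Kira: 11×4 + 6×5 + 8×3 + 9×5 + 11×3 = 176
Liam: 11×5 + 6×4 + 8×5 + 9×2 + 11×1 = 148
Hiro: 11×3 + 6×2 + 8×1 + 9×1 + 11×5 = 117
Grace: 11×1 + 6×1 + 8×4 + 9×4 + 11×4 = 129
Carla: 11×2 + 6×3 + 8×2 + 9×3 + 11×2 = 105

Kira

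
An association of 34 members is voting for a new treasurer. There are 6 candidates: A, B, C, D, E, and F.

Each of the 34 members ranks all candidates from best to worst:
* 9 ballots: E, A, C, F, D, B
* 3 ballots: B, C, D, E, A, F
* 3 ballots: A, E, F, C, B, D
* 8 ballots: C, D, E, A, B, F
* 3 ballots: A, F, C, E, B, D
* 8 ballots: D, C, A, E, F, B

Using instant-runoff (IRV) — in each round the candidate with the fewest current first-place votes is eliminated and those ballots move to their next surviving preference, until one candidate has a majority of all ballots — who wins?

Round 1: A 6, B 3, C 8, D 8, E 9, F 0. F eliminated.
Round 2: A 6, B 3, C 8, D 8, E 9. B eliminated.
Round 3: A 6, C 11, D 8, E 9. A eliminated.
Round 4: C 14, D 8, E 12. D eliminated.
Round 5: C 22, E 12. C has a majority (≥18).

C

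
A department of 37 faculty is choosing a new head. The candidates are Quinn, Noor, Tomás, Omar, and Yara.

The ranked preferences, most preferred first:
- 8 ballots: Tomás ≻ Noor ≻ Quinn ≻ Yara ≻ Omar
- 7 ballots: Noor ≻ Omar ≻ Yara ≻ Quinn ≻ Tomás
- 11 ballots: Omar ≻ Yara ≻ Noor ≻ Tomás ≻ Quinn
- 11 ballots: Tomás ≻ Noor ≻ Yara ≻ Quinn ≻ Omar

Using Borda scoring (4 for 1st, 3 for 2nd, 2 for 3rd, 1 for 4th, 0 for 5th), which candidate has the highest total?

Quinn: 8×2 + 7×1 + 11×0 + 11×1 = 34
Noor: 8×3 + 7×4 + 11×2 + 11×3 = 107
Tomás: 8×4 + 7×0 + 11×1 + 11×4 = 87
Omar: 8×0 + 7×3 + 11×4 + 11×0 = 65
Yara: 8×1 + 7×2 + 11×3 + 11×2 = 77

Noor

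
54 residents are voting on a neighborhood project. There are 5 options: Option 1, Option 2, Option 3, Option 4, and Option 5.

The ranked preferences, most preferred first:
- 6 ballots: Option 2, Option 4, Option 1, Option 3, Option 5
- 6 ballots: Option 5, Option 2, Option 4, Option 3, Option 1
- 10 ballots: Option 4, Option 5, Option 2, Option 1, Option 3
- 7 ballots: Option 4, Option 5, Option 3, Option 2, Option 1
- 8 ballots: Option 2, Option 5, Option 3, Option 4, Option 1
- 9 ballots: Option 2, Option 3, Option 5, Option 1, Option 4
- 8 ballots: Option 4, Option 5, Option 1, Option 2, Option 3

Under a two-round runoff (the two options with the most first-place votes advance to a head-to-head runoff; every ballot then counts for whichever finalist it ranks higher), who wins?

Option 2

Round 1 first-place votes: Option 1 0, Option 2 23, Option 3 0, Option 4 25, Option 5 6. Option 4 and Option 2 advance.
Runoff: Option 4 is ranked above Option 2 on 25 ballots, Option 2 above Option 4 on 29.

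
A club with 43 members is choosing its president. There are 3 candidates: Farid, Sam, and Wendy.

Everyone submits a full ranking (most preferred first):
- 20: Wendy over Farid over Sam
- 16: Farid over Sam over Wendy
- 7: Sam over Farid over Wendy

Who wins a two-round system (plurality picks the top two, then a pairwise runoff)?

Farid

Round 1 first-place votes: Farid 16, Sam 7, Wendy 20. Wendy and Farid advance.
Runoff: Wendy is ranked above Farid on 20 ballots, Farid above Wendy on 23.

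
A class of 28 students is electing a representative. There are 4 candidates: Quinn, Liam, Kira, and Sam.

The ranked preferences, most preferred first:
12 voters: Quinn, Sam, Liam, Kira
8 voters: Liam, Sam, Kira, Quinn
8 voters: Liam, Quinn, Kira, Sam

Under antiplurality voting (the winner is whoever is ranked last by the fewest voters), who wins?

Last-place votes: Quinn 8, Liam 0, Kira 12, Sam 8.

Liam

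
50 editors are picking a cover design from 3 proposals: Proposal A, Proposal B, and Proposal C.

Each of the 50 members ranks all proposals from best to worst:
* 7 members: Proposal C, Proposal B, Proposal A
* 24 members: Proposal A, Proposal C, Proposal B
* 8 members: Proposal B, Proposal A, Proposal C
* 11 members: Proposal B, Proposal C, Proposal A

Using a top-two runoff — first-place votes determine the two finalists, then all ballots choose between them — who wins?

Proposal B

Round 1 first-place votes: Proposal A 24, Proposal B 19, Proposal C 7. Proposal A and Proposal B advance.
Runoff: Proposal A is ranked above Proposal B on 24 ballots, Proposal B above Proposal A on 26.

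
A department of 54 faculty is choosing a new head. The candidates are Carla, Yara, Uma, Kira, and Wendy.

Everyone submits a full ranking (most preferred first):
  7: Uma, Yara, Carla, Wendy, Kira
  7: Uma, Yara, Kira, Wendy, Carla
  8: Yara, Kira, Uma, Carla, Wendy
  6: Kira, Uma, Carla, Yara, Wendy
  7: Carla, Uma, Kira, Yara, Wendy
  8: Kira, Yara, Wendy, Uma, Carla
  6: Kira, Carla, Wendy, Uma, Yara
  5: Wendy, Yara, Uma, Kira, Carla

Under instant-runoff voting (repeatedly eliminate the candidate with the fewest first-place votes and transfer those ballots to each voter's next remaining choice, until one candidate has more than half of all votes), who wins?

Kira

Round 1: Carla 7, Yara 8, Uma 14, Kira 20, Wendy 5. Wendy eliminated.
Round 2: Carla 7, Yara 13, Uma 14, Kira 20. Carla eliminated.
Round 3: Yara 13, Uma 21, Kira 20. Yara eliminated.
Round 4: Uma 26, Kira 28. Kira has a majority (≥28).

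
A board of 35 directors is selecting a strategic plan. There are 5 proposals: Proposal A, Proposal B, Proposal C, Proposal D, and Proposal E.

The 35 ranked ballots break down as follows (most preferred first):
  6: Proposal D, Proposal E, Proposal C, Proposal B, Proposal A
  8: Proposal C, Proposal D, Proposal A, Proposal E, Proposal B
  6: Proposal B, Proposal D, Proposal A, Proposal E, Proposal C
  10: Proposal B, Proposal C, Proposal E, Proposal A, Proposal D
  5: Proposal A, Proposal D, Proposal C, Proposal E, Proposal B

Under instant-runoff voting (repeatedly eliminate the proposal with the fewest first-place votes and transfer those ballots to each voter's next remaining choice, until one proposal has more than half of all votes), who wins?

Proposal D

Round 1: Proposal A 5, Proposal B 16, Proposal C 8, Proposal D 6, Proposal E 0. Proposal E eliminated.
Round 2: Proposal A 5, Proposal B 16, Proposal C 8, Proposal D 6. Proposal A eliminated.
Round 3: Proposal B 16, Proposal C 8, Proposal D 11. Proposal C eliminated.
Round 4: Proposal B 16, Proposal D 19. Proposal D has a majority (≥18).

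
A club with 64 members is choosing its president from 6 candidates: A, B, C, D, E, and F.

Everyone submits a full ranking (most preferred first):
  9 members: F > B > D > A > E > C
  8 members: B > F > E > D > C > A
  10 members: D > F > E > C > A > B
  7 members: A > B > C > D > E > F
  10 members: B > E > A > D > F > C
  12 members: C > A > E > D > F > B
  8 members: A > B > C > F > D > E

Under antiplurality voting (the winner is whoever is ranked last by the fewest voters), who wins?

D

Last-place votes: A 8, B 22, C 19, D 0, E 8, F 7.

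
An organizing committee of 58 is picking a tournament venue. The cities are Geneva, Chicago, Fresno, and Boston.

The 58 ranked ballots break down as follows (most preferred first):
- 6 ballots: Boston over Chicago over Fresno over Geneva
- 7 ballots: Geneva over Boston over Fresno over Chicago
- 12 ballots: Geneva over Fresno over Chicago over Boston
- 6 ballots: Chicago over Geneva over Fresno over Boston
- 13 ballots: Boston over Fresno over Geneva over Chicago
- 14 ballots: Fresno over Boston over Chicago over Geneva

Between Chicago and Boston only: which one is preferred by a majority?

Boston

Chicago is ranked above Boston on 18 ballots; Boston above Chicago on 40.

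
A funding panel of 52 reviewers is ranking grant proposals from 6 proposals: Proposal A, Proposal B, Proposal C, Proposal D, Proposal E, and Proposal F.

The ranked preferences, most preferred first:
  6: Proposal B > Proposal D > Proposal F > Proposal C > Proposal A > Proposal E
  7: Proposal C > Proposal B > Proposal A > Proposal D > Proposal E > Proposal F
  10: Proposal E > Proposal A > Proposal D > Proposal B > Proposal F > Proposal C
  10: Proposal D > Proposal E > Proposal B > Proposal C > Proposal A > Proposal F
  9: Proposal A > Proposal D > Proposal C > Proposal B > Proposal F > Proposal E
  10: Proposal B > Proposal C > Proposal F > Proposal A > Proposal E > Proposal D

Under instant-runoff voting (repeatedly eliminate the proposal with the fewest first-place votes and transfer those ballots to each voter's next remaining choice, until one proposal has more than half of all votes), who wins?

Proposal D

Round 1: Proposal A 9, Proposal B 16, Proposal C 7, Proposal D 10, Proposal E 10, Proposal F 0. Proposal F eliminated.
Round 2: Proposal A 9, Proposal B 16, Proposal C 7, Proposal D 10, Proposal E 10. Proposal C eliminated.
Round 3: Proposal A 9, Proposal B 23, Proposal D 10, Proposal E 10. Proposal A eliminated.
Round 4: Proposal B 23, Proposal D 19, Proposal E 10. Proposal E eliminated.
Round 5: Proposal B 23, Proposal D 29. Proposal D has a majority (≥27).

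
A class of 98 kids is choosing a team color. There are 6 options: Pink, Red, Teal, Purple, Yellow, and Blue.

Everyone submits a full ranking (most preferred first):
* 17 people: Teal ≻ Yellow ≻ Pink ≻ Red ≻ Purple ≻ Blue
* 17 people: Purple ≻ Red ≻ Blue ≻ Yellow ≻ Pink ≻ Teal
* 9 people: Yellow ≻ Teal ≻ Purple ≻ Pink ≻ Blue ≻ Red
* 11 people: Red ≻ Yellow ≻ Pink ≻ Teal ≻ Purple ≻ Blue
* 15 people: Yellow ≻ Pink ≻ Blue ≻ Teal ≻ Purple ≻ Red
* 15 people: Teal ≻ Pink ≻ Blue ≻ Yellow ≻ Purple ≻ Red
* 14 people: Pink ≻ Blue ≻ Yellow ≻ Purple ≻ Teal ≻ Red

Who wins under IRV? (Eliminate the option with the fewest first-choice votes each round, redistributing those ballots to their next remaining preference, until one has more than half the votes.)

Round 1: Pink 14, Red 11, Teal 32, Purple 17, Yellow 24, Blue 0. Blue eliminated.
Round 2: Pink 14, Red 11, Teal 32, Purple 17, Yellow 24. Red eliminated.
Round 3: Pink 14, Teal 32, Purple 17, Yellow 35. Pink eliminated.
Round 4: Teal 32, Purple 17, Yellow 49. Purple eliminated.
Round 5: Teal 32, Yellow 66. Yellow has a majority (≥50).

Yellow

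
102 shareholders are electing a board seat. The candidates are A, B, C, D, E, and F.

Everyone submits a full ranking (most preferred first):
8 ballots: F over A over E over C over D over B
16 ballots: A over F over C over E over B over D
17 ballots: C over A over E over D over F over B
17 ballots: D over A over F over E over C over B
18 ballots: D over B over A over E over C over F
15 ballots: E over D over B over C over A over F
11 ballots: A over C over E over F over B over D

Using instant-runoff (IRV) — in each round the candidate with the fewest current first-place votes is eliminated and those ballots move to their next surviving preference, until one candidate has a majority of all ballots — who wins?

Round 1: A 27, B 0, C 17, D 35, E 15, F 8. B eliminated.
Round 2: A 27, C 17, D 35, E 15, F 8. F eliminated.
Round 3: A 35, C 17, D 35, E 15. E eliminated.
Round 4: A 35, C 17, D 50. C eliminated.
Round 5: A 52, D 50. A has a majority (≥52).

A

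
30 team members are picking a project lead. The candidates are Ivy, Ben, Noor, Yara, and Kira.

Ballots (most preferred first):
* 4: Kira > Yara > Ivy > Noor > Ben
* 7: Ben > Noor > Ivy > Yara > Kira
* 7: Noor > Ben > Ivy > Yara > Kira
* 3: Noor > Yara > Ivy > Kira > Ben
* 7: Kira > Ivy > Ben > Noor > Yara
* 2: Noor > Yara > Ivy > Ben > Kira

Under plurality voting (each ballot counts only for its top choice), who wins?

First-place votes: Ivy 0, Ben 7, Noor 12, Yara 0, Kira 11.

Noor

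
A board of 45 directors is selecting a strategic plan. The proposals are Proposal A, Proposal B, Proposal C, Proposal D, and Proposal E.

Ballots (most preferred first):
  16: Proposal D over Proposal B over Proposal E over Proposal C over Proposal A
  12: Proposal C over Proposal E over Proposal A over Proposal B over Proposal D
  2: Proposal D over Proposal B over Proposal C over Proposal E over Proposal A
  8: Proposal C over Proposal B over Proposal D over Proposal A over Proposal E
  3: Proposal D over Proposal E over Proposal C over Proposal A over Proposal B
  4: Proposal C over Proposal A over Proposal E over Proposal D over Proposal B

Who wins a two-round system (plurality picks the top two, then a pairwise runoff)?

Proposal C

Round 1 first-place votes: Proposal A 0, Proposal B 0, Proposal C 24, Proposal D 21, Proposal E 0. Proposal C and Proposal D advance.
Runoff: Proposal C is ranked above Proposal D on 24 ballots, Proposal D above Proposal C on 21.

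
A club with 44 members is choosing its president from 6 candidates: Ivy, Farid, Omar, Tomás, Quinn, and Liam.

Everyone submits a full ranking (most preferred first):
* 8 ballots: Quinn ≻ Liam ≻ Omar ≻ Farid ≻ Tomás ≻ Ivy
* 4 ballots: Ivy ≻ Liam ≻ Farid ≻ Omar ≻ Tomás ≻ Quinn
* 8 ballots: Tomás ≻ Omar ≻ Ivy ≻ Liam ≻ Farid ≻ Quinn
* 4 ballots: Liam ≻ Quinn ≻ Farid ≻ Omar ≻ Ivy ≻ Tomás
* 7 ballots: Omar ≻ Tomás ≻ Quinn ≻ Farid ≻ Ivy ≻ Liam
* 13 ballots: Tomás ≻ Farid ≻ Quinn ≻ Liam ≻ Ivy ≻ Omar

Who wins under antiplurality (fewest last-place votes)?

Last-place votes: Ivy 8, Farid 0, Omar 13, Tomás 4, Quinn 12, Liam 7.

Farid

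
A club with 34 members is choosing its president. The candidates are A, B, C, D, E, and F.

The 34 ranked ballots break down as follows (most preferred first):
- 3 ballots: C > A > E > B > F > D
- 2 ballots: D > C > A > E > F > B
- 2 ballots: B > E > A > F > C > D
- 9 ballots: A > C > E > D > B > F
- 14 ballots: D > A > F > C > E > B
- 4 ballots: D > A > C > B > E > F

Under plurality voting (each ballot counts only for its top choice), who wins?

D

First-place votes: A 9, B 2, C 3, D 20, E 0, F 0.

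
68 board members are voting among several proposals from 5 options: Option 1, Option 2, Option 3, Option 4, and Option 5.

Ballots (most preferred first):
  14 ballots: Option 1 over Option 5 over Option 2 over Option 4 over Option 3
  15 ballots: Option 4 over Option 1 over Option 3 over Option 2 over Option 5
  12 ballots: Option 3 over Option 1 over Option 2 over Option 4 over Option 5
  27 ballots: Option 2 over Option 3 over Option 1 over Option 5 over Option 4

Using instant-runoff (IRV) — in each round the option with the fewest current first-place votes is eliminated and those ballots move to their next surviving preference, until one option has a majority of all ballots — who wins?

Option 1

Round 1: Option 1 14, Option 2 27, Option 3 12, Option 4 15, Option 5 0. Option 5 eliminated.
Round 2: Option 1 14, Option 2 27, Option 3 12, Option 4 15. Option 3 eliminated.
Round 3: Option 1 26, Option 2 27, Option 4 15. Option 4 eliminated.
Round 4: Option 1 41, Option 2 27. Option 1 has a majority (≥35).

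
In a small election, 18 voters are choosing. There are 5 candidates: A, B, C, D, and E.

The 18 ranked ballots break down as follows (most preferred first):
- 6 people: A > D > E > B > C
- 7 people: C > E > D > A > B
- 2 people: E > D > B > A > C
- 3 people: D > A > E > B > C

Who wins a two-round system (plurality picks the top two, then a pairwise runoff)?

Round 1 first-place votes: A 6, B 0, C 7, D 3, E 2. C and A advance.
Runoff: C is ranked above A on 7 ballots, A above C on 11.

A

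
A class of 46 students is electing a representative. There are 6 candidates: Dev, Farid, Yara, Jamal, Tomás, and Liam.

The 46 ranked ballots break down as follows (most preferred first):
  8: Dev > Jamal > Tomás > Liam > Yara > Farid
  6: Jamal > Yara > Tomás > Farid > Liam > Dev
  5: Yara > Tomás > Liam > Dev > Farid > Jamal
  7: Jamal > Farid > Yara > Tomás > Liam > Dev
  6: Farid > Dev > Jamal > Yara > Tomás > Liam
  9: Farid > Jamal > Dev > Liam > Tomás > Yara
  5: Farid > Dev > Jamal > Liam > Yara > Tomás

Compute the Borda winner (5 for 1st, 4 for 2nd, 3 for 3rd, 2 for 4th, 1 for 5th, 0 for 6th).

Jamal

Dev: 8×5 + 6×0 + 5×2 + 7×0 + 6×4 + 9×3 + 5×4 = 121
Farid: 8×0 + 6×2 + 5×1 + 7×4 + 6×5 + 9×5 + 5×5 = 145
Yara: 8×1 + 6×4 + 5×5 + 7×3 + 6×2 + 9×0 + 5×1 = 95
Jamal: 8×4 + 6×5 + 5×0 + 7×5 + 6×3 + 9×4 + 5×3 = 166
Tomás: 8×3 + 6×3 + 5×4 + 7×2 + 6×1 + 9×1 + 5×0 = 91
Liam: 8×2 + 6×1 + 5×3 + 7×1 + 6×0 + 9×2 + 5×2 = 72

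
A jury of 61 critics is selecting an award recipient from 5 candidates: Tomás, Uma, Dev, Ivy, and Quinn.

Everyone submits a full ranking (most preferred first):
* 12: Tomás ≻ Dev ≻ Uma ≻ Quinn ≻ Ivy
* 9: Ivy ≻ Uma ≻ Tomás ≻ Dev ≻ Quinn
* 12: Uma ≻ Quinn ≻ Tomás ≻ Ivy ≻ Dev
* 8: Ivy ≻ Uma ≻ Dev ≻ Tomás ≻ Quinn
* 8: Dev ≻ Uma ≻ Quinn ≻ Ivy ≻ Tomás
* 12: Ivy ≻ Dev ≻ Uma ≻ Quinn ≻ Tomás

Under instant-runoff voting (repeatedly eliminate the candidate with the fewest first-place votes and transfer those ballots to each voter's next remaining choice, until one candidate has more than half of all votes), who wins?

Uma

Round 1: Tomás 12, Uma 12, Dev 8, Ivy 29, Quinn 0. Quinn eliminated.
Round 2: Tomás 12, Uma 12, Dev 8, Ivy 29. Dev eliminated.
Round 3: Tomás 12, Uma 20, Ivy 29. Tomás eliminated.
Round 4: Uma 32, Ivy 29. Uma has a majority (≥31).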